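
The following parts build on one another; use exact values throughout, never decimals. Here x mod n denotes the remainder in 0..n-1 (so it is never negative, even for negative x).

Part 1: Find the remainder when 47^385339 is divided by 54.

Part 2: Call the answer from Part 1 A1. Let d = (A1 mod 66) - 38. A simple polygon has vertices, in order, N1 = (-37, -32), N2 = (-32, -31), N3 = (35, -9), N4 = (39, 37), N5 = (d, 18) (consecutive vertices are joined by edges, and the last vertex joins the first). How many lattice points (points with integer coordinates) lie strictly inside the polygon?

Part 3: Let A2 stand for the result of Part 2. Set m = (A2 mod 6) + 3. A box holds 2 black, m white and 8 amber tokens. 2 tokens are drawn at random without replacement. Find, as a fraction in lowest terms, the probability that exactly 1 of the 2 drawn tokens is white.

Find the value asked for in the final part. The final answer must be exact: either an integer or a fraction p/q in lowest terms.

Part 1: squarings mod 54: 47^1=47, 47^2=49, 47^4=25, 47^8=31, 47^16=43, 47^32=13, 47^64=7, 47^128=49, 47^256=25, 47^512=31, 47^1024=43, 47^2048=13, 47^4096=7, 47^8192=49, 47^16384=25, 47^32768=31, 47^65536=43, 47^131072=13, 47^262144=7; 47^385339 = 47^1 * 47^2 * 47^8 * 47^16 * 47^32 * 47^256 * 47^8192 * 47^16384 * 47^32768 * 47^65536 * 47^262144 = 29 (mod 54); answer 29
Part 2: A1 = 29; d = -9; cross terms: (-37*-31 - -32*-32)=123, (-32*-9 - 35*-31)=1373, (35*37 - 39*-9)=1646, (39*18 - -9*37)=1035, (-9*-32 - -37*18)=954; twice the area = |5131| = 5131; area = 5131/2; boundary points = 1 + 1 + 2 + 1 + 2 = 7; strictly interior points = area - boundary/2 + 1 = 2563; answer 2563
Part 3: A2 = 2563; m = 4; total draws C(14,2) = 91; favorable C(4,1)*C(10,1) = 40; P = 40/91; answer 40/91

40/91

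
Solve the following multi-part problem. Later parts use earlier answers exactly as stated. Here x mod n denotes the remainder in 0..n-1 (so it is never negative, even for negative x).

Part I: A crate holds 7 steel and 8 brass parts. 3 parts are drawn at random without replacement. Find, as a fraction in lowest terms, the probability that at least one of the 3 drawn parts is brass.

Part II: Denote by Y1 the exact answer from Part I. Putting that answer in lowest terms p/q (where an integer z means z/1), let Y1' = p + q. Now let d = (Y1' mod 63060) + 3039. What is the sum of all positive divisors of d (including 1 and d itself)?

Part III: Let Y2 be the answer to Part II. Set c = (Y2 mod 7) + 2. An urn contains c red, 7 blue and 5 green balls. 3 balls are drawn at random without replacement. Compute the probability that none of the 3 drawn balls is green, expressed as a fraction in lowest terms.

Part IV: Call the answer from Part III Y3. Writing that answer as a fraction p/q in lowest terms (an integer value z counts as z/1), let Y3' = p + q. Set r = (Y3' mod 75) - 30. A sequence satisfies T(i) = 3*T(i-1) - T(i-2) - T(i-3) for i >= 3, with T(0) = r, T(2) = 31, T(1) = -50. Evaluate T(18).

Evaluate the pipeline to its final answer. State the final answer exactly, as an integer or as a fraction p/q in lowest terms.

Part I: total draws C(15,3) = 455; complement C(7,3) = 35; favorable 455 - 35 = 420; P = 12/13; answer 12/13
Part II: Y1 = 12/13; threaded value p + q = 25; d = 3064; 3064 = 2^3 * 383; sigma = (1 + 2 + 4 + 8) * (1 + 383) = 15 * 384 = 5760; answer 5760
Part III: Y2 = 5760; c = 8; total draws C(20,3) = 1140; favorable C(15,3) = 455; P = 91/228; answer 91/228
Part IV: Y3 = 91/228; threaded value p + q = 319; r = -11; T(3) = 3*(31) - 1*(-50) - 1*(-11) = 154; iterating: T(3)=154, T(4)=481, T(5)=1258, T(6)=3139, T(7)=7678, T(8)=18637, T(9)=45094, T(10)=108967, T(11)=263170, T(12)=635449, T(13)=1534210, T(14)=3704011, T(15)=8942374, T(16)=21588901, T(17)=52120318, T(18)=125829679; answer 125829679

125829679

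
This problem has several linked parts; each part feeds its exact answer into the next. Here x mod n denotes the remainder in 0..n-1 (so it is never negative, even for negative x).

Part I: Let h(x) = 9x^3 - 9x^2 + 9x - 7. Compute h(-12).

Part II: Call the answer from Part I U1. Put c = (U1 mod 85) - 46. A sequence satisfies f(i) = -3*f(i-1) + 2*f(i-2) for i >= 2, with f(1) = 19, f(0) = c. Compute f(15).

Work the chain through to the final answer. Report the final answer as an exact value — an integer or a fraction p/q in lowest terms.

1097875847

Part I: 9*(-12)^3 - 9*(-12)^2 + 9*(-12)^1 - 7 = (-15552) + (-1296) + (-108) + (-7) = -16963; answer -16963
Part II: U1 = -16963; c = -9; f(2) = -3*(19) + 2*(-9) = -75; iterating: f(2)=-75, f(3)=263, f(4)=-939, f(5)=3343, f(6)=-11907, f(7)=42407, f(8)=-151035, f(9)=537919, f(10)=-1915827, f(11)=6823319, f(12)=-24301611, f(13)=86551471, f(14)=-308257635, f(15)=1097875847; answer 1097875847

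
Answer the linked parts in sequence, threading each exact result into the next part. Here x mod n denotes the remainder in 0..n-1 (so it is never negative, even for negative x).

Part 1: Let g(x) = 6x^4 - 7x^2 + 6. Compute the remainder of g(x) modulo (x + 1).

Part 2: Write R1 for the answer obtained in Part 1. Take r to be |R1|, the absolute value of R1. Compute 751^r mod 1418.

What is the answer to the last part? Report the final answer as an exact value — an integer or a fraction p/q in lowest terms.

Part 1: remainder = value at the root: 6*(-1)^4 - 7*(-1)^2 + 6 = (6) + (-7) + (6) = 5; answer 5
Part 2: R1 = 5; r = 5; squarings mod 1418: 751^1=751, 751^2=1055, 751^4=1313; 751^5 = 751^1 * 751^4 = 553 (mod 1418); answer 553

553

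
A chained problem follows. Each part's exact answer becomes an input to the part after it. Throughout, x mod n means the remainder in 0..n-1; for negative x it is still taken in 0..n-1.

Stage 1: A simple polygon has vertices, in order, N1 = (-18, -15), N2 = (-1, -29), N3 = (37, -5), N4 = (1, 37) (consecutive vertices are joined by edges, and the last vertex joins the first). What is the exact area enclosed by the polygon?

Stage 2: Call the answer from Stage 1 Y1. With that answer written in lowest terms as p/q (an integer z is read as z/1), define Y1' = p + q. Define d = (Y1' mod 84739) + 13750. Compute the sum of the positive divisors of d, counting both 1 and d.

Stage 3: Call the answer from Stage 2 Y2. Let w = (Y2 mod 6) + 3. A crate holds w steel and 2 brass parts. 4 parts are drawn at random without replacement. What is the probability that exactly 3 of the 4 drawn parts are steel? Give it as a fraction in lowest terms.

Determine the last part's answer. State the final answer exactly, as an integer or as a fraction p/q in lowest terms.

4/7

Stage 1: cross terms: (-18*-29 - -1*-15)=507, (-1*-5 - 37*-29)=1078, (37*37 - 1*-5)=1374, (1*-15 - -18*37)=651; twice the area = |3610| = 3610; area = 1805; answer 1805
Stage 2: Y1 = 1805; threaded value p + q = 1806; d = 15556; 15556 = 2^2 * 3889; sigma = (1 + 2 + 4) * (1 + 3889) = 7 * 3890 = 27230; answer 27230
Stage 3: Y2 = 27230; w = 5; total draws C(7,4) = 35; favorable C(5,3)*C(2,1) = 20; P = 4/7; answer 4/7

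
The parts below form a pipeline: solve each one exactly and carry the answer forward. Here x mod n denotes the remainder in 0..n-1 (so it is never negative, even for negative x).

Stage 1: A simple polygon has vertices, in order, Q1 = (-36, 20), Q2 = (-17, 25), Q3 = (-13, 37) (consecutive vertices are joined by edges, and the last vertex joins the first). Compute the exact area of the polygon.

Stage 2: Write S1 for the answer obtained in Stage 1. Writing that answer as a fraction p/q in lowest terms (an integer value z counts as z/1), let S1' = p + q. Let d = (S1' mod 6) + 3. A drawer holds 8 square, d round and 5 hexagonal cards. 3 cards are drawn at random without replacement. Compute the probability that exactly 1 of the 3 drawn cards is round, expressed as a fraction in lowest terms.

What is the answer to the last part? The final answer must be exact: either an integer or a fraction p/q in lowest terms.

Stage 1: cross terms: (-36*25 - -17*20)=-560, (-17*37 - -13*25)=-304, (-13*20 - -36*37)=1072; twice the area = |208| = 208; area = 104; answer 104
Stage 2: S1 = 104; threaded value p + q = 105; d = 6; total draws C(19,3) = 969; favorable C(6,1)*C(13,2) = 468; P = 156/323; answer 156/323

156/323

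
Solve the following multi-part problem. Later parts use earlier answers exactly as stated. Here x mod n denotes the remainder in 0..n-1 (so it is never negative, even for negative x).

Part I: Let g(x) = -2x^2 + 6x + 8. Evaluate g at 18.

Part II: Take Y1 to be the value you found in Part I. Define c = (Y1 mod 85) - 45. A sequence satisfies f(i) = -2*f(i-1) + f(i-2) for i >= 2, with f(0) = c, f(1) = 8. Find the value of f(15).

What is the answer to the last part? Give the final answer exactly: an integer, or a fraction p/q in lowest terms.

106124

Part I: -2*(18)^2 + 6*(18)^1 + 8 = (-648) + (108) + (8) = -532; answer -532
Part II: Y1 = -532; c = 18; f(2) = -2*(8) + 1*(18) = 2; iterating: f(2)=2, f(3)=4, f(4)=-6, f(5)=16, f(6)=-38, f(7)=92, f(8)=-222, f(9)=536, f(10)=-1294, f(11)=3124, f(12)=-7542, f(13)=18208, f(14)=-43958, f(15)=106124; answer 106124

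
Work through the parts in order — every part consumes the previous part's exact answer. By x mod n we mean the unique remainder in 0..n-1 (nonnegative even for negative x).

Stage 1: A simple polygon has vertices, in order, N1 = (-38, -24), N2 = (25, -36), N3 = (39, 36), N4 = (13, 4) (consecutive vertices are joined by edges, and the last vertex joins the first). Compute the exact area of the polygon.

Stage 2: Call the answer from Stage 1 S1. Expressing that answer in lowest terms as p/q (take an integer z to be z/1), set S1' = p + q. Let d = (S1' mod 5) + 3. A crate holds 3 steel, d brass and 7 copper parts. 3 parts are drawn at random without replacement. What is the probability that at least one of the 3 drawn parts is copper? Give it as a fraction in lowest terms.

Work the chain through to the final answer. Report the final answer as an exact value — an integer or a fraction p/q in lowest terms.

Stage 1: cross terms: (-38*-36 - 25*-24)=1968, (25*36 - 39*-36)=2304, (39*4 - 13*36)=-312, (13*-24 - -38*4)=-160; twice the area = |3800| = 3800; area = 1900; answer 1900
Stage 2: S1 = 1900; threaded value p + q = 1901; d = 4; total draws C(14,3) = 364; complement C(7,3) = 35; favorable 364 - 35 = 329; P = 47/52; answer 47/52

47/52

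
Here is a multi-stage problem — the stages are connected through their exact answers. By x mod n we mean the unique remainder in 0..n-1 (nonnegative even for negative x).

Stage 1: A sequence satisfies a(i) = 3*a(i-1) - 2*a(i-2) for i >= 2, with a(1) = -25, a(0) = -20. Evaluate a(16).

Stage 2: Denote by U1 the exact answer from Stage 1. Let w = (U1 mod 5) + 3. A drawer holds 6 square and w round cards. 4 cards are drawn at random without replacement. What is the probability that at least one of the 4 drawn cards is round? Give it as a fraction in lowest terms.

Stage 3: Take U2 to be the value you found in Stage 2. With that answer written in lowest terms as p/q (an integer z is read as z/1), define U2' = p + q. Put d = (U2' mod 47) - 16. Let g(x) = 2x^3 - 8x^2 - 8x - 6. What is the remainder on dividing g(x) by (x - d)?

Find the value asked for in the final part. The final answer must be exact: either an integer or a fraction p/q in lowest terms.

6010

Stage 1: a(2) = 3*(-25) - 2*(-20) = -35; iterating: a(2)=-35, a(3)=-55, a(4)=-95, a(5)=-175, a(6)=-335, a(7)=-655, a(8)=-1295, a(9)=-2575, a(10)=-5135, a(11)=-10255, a(12)=-20495, a(13)=-40975, a(14)=-81935, a(15)=-163855, a(16)=-327695; answer -327695
Stage 2: U1 = -327695; w = 3; total draws C(9,4) = 126; complement C(6,4) = 15; favorable 126 - 15 = 111; P = 37/42; answer 37/42
Stage 3: U2 = 37/42; threaded value p + q = 79; d = 16; remainder = value at the root: 2*(16)^3 - 8*(16)^2 - 8*(16)^1 - 6 = (8192) + (-2048) + (-128) + (-6) = 6010; answer 6010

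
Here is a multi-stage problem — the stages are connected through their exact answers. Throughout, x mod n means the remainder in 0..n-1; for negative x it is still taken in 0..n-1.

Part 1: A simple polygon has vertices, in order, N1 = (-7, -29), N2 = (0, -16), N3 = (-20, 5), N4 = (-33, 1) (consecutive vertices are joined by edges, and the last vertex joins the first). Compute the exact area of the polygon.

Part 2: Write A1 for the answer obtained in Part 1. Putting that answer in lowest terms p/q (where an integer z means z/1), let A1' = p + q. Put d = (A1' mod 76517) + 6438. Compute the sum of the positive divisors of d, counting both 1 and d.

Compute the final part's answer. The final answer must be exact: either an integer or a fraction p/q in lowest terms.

Part 1: cross terms: (-7*-16 - 0*-29)=112, (0*5 - -20*-16)=-320, (-20*1 - -33*5)=145, (-33*-29 - -7*1)=964; twice the area = |901| = 901; area = 901/2; answer 901/2
Part 2: A1 = 901/2; threaded value p + q = 903; d = 7341; 7341 = 3 * 2447; sigma = (1 + 3) * (1 + 2447) = 4 * 2448 = 9792; answer 9792

9792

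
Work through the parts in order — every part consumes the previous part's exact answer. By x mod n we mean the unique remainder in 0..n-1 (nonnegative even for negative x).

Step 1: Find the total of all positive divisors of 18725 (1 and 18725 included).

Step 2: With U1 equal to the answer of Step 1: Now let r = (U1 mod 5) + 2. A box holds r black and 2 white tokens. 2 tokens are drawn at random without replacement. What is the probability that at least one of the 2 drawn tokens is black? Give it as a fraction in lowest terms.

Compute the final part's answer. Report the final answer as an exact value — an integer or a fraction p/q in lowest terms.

27/28

Step 1: 18725 = 5^2 * 7 * 107; sigma = (1 + 5 + 25) * (1 + 7) * (1 + 107) = 31 * 8 * 108 = 26784; answer 26784
Step 2: U1 = 26784; r = 6; total draws C(8,2) = 28; complement C(2,2) = 1; favorable 28 - 1 = 27; P = 27/28; answer 27/28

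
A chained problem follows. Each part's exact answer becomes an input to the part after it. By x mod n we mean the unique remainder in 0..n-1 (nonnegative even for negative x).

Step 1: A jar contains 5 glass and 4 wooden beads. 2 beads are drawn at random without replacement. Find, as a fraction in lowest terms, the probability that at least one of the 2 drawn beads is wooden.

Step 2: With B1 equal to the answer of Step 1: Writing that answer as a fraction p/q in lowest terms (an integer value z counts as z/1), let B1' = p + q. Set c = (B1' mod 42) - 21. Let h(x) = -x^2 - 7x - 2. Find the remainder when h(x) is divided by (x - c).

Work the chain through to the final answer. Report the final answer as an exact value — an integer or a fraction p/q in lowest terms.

Step 1: total draws C(9,2) = 36; complement C(5,2) = 10; favorable 36 - 10 = 26; P = 13/18; answer 13/18
Step 2: B1 = 13/18; threaded value p + q = 31; c = 10; remainder = value at the root: -1*(10)^2 - 7*(10)^1 - 2 = (-100) + (-70) + (-2) = -172; answer -172

-172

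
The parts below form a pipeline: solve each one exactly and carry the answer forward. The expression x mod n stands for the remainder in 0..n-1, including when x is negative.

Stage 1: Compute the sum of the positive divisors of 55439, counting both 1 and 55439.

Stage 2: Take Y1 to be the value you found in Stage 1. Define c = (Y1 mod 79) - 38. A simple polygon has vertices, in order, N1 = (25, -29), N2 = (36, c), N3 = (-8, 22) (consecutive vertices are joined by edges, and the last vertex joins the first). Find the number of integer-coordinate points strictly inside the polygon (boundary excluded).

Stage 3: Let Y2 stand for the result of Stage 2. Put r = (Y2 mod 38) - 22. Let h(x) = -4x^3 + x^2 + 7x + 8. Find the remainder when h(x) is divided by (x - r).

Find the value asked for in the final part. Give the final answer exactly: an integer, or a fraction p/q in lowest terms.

-8520

Stage 1: 55439 is prime, so its only divisors are 1 and 55439; sigma = 1 + 55439 = 55440; answer 55440
Stage 2: Y1 = 55440; c = 23; cross terms: (25*23 - 36*-29)=1619, (36*22 - -8*23)=976, (-8*-29 - 25*22)=-318; twice the area = |2277| = 2277; area = 2277/2; boundary points = 1 + 1 + 3 = 5; strictly interior points = area - boundary/2 + 1 = 1137; answer 1137
Stage 3: Y2 = 1137; r = 13; remainder = value at the root: -4*(13)^3 + 1*(13)^2 + 7*(13)^1 + 8 = (-8788) + (169) + (91) + (8) = -8520; answer -8520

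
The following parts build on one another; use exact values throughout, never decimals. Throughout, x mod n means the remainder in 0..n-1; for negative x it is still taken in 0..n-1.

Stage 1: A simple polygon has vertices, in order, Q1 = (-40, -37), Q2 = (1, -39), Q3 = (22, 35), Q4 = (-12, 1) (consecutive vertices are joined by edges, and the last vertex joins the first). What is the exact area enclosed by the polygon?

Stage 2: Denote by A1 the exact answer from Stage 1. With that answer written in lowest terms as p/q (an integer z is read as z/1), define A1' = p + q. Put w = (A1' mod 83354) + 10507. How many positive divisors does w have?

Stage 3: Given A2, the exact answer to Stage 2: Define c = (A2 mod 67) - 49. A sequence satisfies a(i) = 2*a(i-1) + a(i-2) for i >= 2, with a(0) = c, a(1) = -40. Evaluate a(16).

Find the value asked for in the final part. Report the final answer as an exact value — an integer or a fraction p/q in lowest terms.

Stage 1: cross terms: (-40*-39 - 1*-37)=1597, (1*35 - 22*-39)=893, (22*1 - -12*35)=442, (-12*-37 - -40*1)=484; twice the area = |3416| = 3416; area = 1708; answer 1708
Stage 2: A1 = 1708; threaded value p + q = 1709; w = 12216; 12216 = 2^3 * 3 * 509; number of divisors = (3+1) * (1+1) * (1+1) = 16; answer 16
Stage 3: A2 = 16; c = -33; a(2) = 2*(-40) + 1*(-33) = -113; iterating: a(2)=-113, a(3)=-266, a(4)=-645, a(5)=-1556, a(6)=-3757, a(7)=-9070, a(8)=-21897, a(9)=-52864, a(10)=-127625, a(11)=-308114, a(12)=-743853, a(13)=-1795820, a(14)=-4335493, a(15)=-10466806, a(16)=-25269105; answer -25269105

-25269105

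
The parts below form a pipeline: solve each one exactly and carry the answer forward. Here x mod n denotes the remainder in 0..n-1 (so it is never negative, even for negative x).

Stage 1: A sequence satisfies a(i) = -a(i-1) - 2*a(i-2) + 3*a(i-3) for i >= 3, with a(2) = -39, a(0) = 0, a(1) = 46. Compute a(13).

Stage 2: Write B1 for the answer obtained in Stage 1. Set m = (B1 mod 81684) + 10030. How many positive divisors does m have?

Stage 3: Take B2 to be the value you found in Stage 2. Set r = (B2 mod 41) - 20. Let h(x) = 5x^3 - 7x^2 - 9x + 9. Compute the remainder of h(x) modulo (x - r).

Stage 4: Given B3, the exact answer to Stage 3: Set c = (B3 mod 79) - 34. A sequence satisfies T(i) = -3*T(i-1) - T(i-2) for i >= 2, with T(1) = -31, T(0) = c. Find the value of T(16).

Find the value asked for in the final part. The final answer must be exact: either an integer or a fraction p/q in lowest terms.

89160619

Stage 1: a(3) = -1*(-39) - 2*(46) + 3*(0) = -53; iterating: a(3)=-53, a(4)=269, a(5)=-280, a(6)=-417, a(7)=1784, a(8)=-1790, a(9)=-3029, a(10)=11961, a(11)=-11273, a(12)=-21736, a(13)=80165; answer 80165
Stage 2: B1 = 80165; m = 90195; 90195 = 3 * 5 * 7 * 859; number of divisors = (1+1) * (1+1) * (1+1) * (1+1) = 16; answer 16
Stage 3: B2 = 16; r = -4; remainder = value at the root: 5*(-4)^3 - 7*(-4)^2 - 9*(-4)^1 + 9 = (-320) + (-112) + (36) + (9) = -387; answer -387
Stage 4: B3 = -387; c = -26; T(2) = -3*(-31) - 1*(-26) = 119; iterating: T(2)=119, T(3)=-326, T(4)=859, T(5)=-2251, T(6)=5894, T(7)=-15431, T(8)=40399, T(9)=-105766, T(10)=276899, T(11)=-724931, T(12)=1897894, T(13)=-4968751, T(14)=13008359, T(15)=-34056326, T(16)=89160619; answer 89160619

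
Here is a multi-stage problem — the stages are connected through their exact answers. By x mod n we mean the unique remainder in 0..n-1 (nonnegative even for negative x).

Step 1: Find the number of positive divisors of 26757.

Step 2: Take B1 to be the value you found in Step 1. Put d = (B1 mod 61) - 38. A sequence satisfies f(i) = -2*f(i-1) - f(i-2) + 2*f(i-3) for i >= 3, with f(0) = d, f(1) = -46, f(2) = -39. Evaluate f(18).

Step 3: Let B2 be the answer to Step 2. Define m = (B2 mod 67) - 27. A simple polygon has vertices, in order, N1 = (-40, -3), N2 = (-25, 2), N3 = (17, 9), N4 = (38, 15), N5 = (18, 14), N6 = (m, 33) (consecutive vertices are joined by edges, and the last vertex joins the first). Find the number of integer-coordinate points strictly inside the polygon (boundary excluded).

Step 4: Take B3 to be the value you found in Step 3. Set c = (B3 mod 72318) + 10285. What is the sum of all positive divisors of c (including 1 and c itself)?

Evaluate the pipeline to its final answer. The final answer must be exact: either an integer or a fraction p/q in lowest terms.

Step 1: 26757 = 3^3 * 991; number of divisors = (3+1) * (1+1) = 8; answer 8
Step 2: B1 = 8; d = -30; f(3) = -2*(-39) - 1*(-46) + 2*(-30) = 64; iterating: f(3)=64, f(4)=-181, f(5)=220, f(6)=-131, f(7)=-320, f(8)=1211, f(9)=-2364, f(10)=2877, f(11)=-968, f(12)=-5669, f(13)=18060, f(14)=-32387, f(15)=35376, f(16)=-2245, f(17)=-95660, f(18)=264317; answer 264317
Step 3: B2 = 264317; m = -25; cross terms: (-40*2 - -25*-3)=-155, (-25*9 - 17*2)=-259, (17*15 - 38*9)=-87, (38*14 - 18*15)=262, (18*33 - -25*14)=944, (-25*-3 - -40*33)=1395; twice the area = |2100| = 2100; area = 1050; boundary points = 5 + 7 + 3 + 1 + 1 + 3 = 20; strictly interior points = area - boundary/2 + 1 = 1041; answer 1041
Step 4: B3 = 1041; c = 11326; 11326 = 2 * 7 * 809; sigma = (1 + 2) * (1 + 7) * (1 + 809) = 3 * 8 * 810 = 19440; answer 19440

19440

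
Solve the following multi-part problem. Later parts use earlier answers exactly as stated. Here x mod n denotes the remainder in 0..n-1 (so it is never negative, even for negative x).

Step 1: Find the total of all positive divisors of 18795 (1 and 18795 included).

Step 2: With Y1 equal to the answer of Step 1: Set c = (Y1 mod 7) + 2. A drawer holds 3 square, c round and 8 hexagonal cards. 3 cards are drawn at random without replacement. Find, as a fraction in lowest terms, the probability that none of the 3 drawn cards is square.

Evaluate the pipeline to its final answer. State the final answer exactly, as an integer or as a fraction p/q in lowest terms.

Step 1: 18795 = 3 * 5 * 7 * 179; sigma = (1 + 3) * (1 + 5) * (1 + 7) * (1 + 179) = 4 * 6 * 8 * 180 = 34560; answer 34560
Step 2: Y1 = 34560; c = 3; total draws C(14,3) = 364; favorable C(11,3) = 165; P = 165/364; answer 165/364

165/364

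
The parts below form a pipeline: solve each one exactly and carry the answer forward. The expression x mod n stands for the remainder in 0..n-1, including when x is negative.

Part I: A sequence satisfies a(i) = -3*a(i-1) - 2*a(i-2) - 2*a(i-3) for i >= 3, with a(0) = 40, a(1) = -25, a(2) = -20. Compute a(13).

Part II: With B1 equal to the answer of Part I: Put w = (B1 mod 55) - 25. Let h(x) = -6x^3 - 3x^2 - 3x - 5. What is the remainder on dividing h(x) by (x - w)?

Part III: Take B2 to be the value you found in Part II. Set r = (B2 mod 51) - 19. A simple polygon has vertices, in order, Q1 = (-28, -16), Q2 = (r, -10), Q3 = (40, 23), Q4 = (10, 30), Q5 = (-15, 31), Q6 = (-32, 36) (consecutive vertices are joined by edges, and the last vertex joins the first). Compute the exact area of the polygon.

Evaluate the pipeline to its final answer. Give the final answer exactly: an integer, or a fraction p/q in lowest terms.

Part I: a(3) = -3*(-20) - 2*(-25) - 2*(40) = 30; iterating: a(3)=30, a(4)=0, a(5)=-20, a(6)=0, a(7)=40, a(8)=-80, a(9)=160, a(10)=-400, a(11)=1040, a(12)=-2640, a(13)=6640; answer 6640
Part II: B1 = 6640; w = 15; remainder = value at the root: -6*(15)^3 - 3*(15)^2 - 3*(15)^1 - 5 = (-20250) + (-675) + (-45) + (-5) = -20975; answer -20975
Part III: B2 = -20975; r = 18; cross terms: (-28*-10 - 18*-16)=568, (18*23 - 40*-10)=814, (40*30 - 10*23)=970, (10*31 - -15*30)=760, (-15*36 - -32*31)=452, (-32*-16 - -28*36)=1520; twice the area = |5084| = 5084; area = 2542; answer 2542

2542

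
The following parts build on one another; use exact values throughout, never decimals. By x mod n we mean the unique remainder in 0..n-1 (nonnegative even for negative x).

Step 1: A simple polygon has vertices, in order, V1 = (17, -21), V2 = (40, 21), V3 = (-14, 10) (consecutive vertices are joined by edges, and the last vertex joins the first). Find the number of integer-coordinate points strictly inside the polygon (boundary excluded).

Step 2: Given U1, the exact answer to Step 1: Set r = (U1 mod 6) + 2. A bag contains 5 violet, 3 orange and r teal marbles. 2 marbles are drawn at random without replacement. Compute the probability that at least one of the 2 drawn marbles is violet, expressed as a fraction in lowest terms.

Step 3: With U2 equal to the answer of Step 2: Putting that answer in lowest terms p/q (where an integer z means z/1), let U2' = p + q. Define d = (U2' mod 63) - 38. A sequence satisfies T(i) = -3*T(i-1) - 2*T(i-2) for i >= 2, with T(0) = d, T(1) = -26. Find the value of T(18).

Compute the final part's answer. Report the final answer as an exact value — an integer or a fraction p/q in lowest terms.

Step 1: cross terms: (17*21 - 40*-21)=1197, (40*10 - -14*21)=694, (-14*-21 - 17*10)=124; twice the area = |2015| = 2015; area = 2015/2; boundary points = 1 + 1 + 31 = 33; strictly interior points = area - boundary/2 + 1 = 992; answer 992
Step 2: U1 = 992; r = 4; total draws C(12,2) = 66; complement C(7,2) = 21; favorable 66 - 21 = 45; P = 15/22; answer 15/22
Step 3: U2 = 15/22; threaded value p + q = 37; d = -1; T(2) = -3*(-26) - 2*(-1) = 80; iterating: T(2)=80, T(3)=-188, T(4)=404, T(5)=-836, T(6)=1700, T(7)=-3428, T(8)=6884, T(9)=-13796, T(10)=27620, T(11)=-55268, T(12)=110564, T(13)=-221156, T(14)=442340, T(15)=-884708, T(16)=1769444, T(17)=-3538916, T(18)=7077860; answer 7077860

7077860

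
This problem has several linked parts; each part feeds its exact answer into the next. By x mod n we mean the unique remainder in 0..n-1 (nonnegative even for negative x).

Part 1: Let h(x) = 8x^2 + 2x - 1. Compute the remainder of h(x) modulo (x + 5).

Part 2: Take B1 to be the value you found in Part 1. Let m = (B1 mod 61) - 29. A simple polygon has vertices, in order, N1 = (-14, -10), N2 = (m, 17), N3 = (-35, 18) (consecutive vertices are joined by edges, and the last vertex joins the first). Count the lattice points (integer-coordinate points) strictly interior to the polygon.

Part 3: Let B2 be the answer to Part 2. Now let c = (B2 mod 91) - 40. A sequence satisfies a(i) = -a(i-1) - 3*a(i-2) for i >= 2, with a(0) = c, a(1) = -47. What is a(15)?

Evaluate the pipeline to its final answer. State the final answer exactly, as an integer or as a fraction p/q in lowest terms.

-95249

Part 1: remainder = value at the root: 8*(-5)^2 + 2*(-5)^1 - 1 = (200) + (-10) + (-1) = 189; answer 189
Part 2: B1 = 189; m = -23; cross terms: (-14*17 - -23*-10)=-468, (-23*18 - -35*17)=181, (-35*-10 - -14*18)=602; twice the area = |315| = 315; area = 315/2; boundary points = 9 + 1 + 7 = 17; strictly interior points = area - boundary/2 + 1 = 150; answer 150
Part 3: B2 = 150; c = 19; a(2) = -1*(-47) - 3*(19) = -10; iterating: a(2)=-10, a(3)=151, a(4)=-121, a(5)=-332, a(6)=695, a(7)=301, a(8)=-2386, a(9)=1483, a(10)=5675, a(11)=-10124, a(12)=-6901, a(13)=37273, a(14)=-16570, a(15)=-95249; answer -95249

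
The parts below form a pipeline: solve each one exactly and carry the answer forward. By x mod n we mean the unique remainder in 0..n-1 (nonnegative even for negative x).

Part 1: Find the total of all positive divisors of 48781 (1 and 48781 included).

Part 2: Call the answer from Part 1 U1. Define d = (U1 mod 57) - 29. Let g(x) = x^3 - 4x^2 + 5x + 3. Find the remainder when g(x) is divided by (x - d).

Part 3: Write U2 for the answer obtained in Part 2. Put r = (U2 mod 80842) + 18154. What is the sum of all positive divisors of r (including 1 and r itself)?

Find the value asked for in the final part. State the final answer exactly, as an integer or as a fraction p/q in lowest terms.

22784

Part 1: 48781 is prime, so its only divisors are 1 and 48781; sigma = 1 + 48781 = 48782; answer 48782
Part 2: U1 = 48782; d = 18; remainder = value at the root: 1*(18)^3 - 4*(18)^2 + 5*(18)^1 + 3 = (5832) + (-1296) + (90) + (3) = 4629; answer 4629
Part 3: U2 = 4629; r = 22783; 22783 is prime, so its only divisors are 1 and 22783; sigma = 1 + 22783 = 22784; answer 22784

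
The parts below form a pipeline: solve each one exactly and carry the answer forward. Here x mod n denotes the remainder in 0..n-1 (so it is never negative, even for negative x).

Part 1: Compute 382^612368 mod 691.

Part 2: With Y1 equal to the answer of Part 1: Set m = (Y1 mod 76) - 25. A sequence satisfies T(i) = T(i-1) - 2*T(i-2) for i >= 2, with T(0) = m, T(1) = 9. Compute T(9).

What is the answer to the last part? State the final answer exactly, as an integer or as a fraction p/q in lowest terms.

Part 1: squarings mod 691: 382^1=382, 382^2=123, 382^4=618, 382^8=492, 382^16=214, 382^32=190, 382^64=168, 382^128=584, 382^256=393, 382^512=356, 382^1024=283, 382^2048=624, 382^4096=343, 382^8192=179, 382^16384=255, 382^32768=71, 382^65536=204, 382^131072=156, 382^262144=151, 382^524288=689; 382^612368 = 382^16 * 382^2048 * 382^4096 * 382^16384 * 382^65536 * 382^524288 = 71 (mod 691); answer 71
Part 2: Y1 = 71; m = 46; T(2) = 1*(9) - 2*(46) = -83; iterating: T(2)=-83, T(3)=-101, T(4)=65, T(5)=267, T(6)=137, T(7)=-397, T(8)=-671, T(9)=123; answer 123

123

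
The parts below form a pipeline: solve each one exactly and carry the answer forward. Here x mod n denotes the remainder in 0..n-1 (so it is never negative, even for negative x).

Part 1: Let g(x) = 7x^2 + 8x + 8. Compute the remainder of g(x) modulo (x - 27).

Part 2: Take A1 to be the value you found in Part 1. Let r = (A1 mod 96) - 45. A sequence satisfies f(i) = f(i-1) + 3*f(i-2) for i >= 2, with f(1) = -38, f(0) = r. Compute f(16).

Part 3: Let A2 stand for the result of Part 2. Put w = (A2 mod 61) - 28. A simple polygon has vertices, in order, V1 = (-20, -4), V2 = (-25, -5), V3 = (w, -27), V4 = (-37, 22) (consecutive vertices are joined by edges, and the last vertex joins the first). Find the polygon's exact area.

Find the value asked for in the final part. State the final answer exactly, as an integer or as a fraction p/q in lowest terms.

Part 1: remainder = value at the root: 7*(27)^2 + 8*(27)^1 + 8 = (5103) + (216) + (8) = 5327; answer 5327
Part 2: A1 = 5327; r = 2; f(2) = 1*(-38) + 3*(2) = -32; iterating: f(2)=-32, f(3)=-146, f(4)=-242, f(5)=-680, f(6)=-1406, f(7)=-3446, f(8)=-7664, f(9)=-18002, f(10)=-40994, f(11)=-95000, f(12)=-217982, f(13)=-502982, f(14)=-1156928, f(15)=-2665874, f(16)=-6136658; answer -6136658
Part 3: A2 = -6136658; w = -25; cross terms: (-20*-5 - -25*-4)=0, (-25*-27 - -25*-5)=550, (-25*22 - -37*-27)=-1549, (-37*-4 - -20*22)=588; twice the area = |-411| = 411; area = 411/2; answer 411/2

411/2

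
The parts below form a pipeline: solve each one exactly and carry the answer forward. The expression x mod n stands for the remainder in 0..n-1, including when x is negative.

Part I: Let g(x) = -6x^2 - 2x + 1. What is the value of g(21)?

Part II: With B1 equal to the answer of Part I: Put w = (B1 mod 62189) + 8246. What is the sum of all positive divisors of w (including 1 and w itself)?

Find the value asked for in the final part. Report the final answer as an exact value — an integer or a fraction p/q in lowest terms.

Part I: -6*(21)^2 - 2*(21)^1 + 1 = (-2646) + (-42) + (1) = -2687; answer -2687
Part II: B1 = -2687; w = 67748; 67748 = 2^2 * 16937; sigma = (1 + 2 + 4) * (1 + 16937) = 7 * 16938 = 118566; answer 118566

118566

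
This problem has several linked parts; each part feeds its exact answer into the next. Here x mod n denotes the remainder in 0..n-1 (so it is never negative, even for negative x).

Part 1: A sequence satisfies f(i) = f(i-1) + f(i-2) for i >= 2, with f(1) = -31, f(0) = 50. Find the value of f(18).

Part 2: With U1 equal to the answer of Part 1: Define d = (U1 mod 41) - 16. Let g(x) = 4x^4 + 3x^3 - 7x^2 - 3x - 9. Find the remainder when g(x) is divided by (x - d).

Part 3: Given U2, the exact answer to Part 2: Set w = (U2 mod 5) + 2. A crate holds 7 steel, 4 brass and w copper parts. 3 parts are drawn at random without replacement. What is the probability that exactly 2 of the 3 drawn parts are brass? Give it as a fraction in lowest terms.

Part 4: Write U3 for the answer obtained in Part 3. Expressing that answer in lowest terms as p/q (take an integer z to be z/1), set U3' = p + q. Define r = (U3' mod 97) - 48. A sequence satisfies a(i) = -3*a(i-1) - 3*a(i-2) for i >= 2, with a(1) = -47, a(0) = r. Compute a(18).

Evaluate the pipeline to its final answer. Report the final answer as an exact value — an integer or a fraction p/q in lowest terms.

-492075

Part 1: f(2) = 1*(-31) + 1*(50) = 19; iterating: f(2)=19, f(3)=-12, f(4)=7, f(5)=-5, f(6)=2, f(7)=-3, f(8)=-1, f(9)=-4, f(10)=-5, f(11)=-9, f(12)=-14, f(13)=-23, f(14)=-37, f(15)=-60, f(16)=-97, f(17)=-157, f(18)=-254; answer -254
Part 2: U1 = -254; d = 17; remainder = value at the root: 4*(17)^4 + 3*(17)^3 - 7*(17)^2 - 3*(17)^1 - 9 = (334084) + (14739) + (-2023) + (-51) + (-9) = 346740; answer 346740
Part 3: U2 = 346740; w = 2; total draws C(13,3) = 286; favorable C(4,2)*C(9,1) = 54; P = 27/143; answer 27/143
Part 4: U3 = 27/143; threaded value p + q = 170; r = 25; a(2) = -3*(-47) - 3*(25) = 66; iterating: a(2)=66, a(3)=-57, a(4)=-27, a(5)=252, a(6)=-675, a(7)=1269, a(8)=-1782, a(9)=1539, a(10)=729, a(11)=-6804, a(12)=18225, a(13)=-34263, a(14)=48114, a(15)=-41553, a(16)=-19683, a(17)=183708, a(18)=-492075; answer -492075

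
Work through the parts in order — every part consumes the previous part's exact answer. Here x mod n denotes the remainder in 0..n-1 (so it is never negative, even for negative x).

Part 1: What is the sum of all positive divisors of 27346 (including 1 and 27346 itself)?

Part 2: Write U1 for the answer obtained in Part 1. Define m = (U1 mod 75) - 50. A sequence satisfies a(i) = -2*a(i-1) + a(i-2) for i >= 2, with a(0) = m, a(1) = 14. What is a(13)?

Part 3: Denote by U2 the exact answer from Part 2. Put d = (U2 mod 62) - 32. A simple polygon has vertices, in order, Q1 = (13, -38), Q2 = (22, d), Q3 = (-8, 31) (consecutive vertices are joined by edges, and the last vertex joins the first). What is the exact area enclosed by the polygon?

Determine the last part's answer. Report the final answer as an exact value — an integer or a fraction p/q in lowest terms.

Part 1: 27346 = 2 * 11^2 * 113; sigma = (1 + 2) * (1 + 11 + 121) * (1 + 113) = 3 * 133 * 114 = 45486; answer 45486
Part 2: U1 = 45486; m = -14; a(2) = -2*(14) + 1*(-14) = -42; iterating: a(2)=-42, a(3)=98, a(4)=-238, a(5)=574, a(6)=-1386, a(7)=3346, a(8)=-8078, a(9)=19502, a(10)=-47082, a(11)=113666, a(12)=-274414, a(13)=662494; answer 662494
Part 3: U2 = 662494; d = -8; cross terms: (13*-8 - 22*-38)=732, (22*31 - -8*-8)=618, (-8*-38 - 13*31)=-99; twice the area = |1251| = 1251; area = 1251/2; answer 1251/2

1251/2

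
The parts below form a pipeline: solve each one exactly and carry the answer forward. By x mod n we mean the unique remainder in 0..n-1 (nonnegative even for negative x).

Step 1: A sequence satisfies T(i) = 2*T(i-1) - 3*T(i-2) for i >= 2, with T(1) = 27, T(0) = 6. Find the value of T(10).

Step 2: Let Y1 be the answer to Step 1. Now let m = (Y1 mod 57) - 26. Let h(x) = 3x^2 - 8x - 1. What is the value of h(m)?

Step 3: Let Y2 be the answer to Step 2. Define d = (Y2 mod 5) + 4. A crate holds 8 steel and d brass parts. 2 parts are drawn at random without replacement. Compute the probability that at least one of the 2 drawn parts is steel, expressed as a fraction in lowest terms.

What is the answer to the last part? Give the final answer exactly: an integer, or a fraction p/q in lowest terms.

10/11

Step 1: T(2) = 2*(27) - 3*(6) = 36; iterating: T(2)=36, T(3)=-9, T(4)=-126, T(5)=-225, T(6)=-72, T(7)=531, T(8)=1278, T(9)=963, T(10)=-1908; answer -1908
Step 2: Y1 = -1908; m = 4; 3*(4)^2 - 8*(4)^1 - 1 = (48) + (-32) + (-1) = 15; answer 15
Step 3: Y2 = 15; d = 4; total draws C(12,2) = 66; complement C(4,2) = 6; favorable 66 - 6 = 60; P = 10/11; answer 10/11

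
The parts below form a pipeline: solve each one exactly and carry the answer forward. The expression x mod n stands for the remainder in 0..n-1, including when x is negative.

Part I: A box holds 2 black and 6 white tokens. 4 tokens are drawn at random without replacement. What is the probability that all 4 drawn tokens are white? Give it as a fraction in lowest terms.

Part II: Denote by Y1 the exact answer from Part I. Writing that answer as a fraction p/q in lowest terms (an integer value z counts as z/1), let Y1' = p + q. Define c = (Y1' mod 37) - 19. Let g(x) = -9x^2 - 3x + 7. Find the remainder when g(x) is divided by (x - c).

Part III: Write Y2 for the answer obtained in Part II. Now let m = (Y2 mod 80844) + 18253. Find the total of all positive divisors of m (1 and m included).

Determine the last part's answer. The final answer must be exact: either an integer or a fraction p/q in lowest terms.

Part I: total draws C(8,4) = 70; favorable C(6,4) = 15; P = 3/14; answer 3/14
Part II: Y1 = 3/14; threaded value p + q = 17; c = -2; remainder = value at the root: -9*(-2)^2 - 3*(-2)^1 + 7 = (-36) + (6) + (7) = -23; answer -23
Part III: Y2 = -23; m = 99074; 99074 = 2 * 49537; sigma = (1 + 2) * (1 + 49537) = 3 * 49538 = 148614; answer 148614

148614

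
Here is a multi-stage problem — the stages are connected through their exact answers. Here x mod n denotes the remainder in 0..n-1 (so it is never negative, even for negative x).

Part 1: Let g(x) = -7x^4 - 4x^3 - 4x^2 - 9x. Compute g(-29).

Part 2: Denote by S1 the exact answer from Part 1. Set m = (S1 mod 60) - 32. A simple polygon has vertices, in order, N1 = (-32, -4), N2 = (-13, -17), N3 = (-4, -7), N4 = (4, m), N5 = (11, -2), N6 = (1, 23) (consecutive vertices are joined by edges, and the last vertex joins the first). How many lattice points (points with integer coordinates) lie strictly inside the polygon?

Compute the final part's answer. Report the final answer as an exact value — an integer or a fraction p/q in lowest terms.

Part 1: -7*(-29)^4 - 4*(-29)^3 - 4*(-29)^2 - 9*(-29)^1 = (-4950967) + (97556) + (-3364) + (261) = -4856514; answer -4856514
Part 2: S1 = -4856514; m = -26; cross terms: (-32*-17 - -13*-4)=492, (-13*-7 - -4*-17)=23, (-4*-26 - 4*-7)=132, (4*-2 - 11*-26)=278, (11*23 - 1*-2)=255, (1*-4 - -32*23)=732; twice the area = |1912| = 1912; area = 956; boundary points = 1 + 1 + 1 + 1 + 5 + 3 = 12; strictly interior points = area - boundary/2 + 1 = 951; answer 951

951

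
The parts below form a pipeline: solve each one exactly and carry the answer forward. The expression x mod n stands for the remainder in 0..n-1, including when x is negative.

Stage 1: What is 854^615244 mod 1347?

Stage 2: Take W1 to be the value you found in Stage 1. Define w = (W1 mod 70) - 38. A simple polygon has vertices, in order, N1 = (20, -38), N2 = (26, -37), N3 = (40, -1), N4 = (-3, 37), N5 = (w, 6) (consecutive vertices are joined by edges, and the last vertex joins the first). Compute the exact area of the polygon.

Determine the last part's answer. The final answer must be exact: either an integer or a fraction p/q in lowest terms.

433

Stage 1: squarings mod 1347: 854^1=854, 854^2=589, 854^4=742, 854^8=988, 854^16=916, 854^32=1222, 854^64=808, 854^128=916, 854^256=1222, 854^512=808, 854^1024=916, 854^2048=1222, 854^4096=808, 854^8192=916, 854^16384=1222, 854^32768=808, 854^65536=916, 854^131072=1222, 854^262144=808, 854^524288=916; 854^615244 = 854^4 * 854^8 * 854^64 * 854^256 * 854^512 * 854^8192 * 854^16384 * 854^65536 * 854^524288 = 67 (mod 1347); answer 67
Stage 2: W1 = 67; w = 29; cross terms: (20*-37 - 26*-38)=248, (26*-1 - 40*-37)=1454, (40*37 - -3*-1)=1477, (-3*6 - 29*37)=-1091, (29*-38 - 20*6)=-1222; twice the area = |866| = 866; area = 433; answer 433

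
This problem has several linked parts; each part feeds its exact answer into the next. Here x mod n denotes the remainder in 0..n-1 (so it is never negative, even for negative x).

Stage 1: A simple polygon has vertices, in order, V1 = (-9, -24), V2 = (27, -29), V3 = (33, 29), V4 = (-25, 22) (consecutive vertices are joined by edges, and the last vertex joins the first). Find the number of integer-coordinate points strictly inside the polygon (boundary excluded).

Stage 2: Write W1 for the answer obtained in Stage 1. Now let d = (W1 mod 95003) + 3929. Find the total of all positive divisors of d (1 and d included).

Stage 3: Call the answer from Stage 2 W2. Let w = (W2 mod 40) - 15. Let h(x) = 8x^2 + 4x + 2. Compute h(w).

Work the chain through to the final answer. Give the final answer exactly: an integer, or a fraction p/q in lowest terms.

Stage 1: cross terms: (-9*-29 - 27*-24)=909, (27*29 - 33*-29)=1740, (33*22 - -25*29)=1451, (-25*-24 - -9*22)=798; twice the area = |4898| = 4898; area = 2449; boundary points = 1 + 2 + 1 + 2 = 6; strictly interior points = area - boundary/2 + 1 = 2447; answer 2447
Stage 2: W1 = 2447; d = 6376; 6376 = 2^3 * 797; sigma = (1 + 2 + 4 + 8) * (1 + 797) = 15 * 798 = 11970; answer 11970
Stage 3: W2 = 11970; w = -5; 8*(-5)^2 + 4*(-5)^1 + 2 = (200) + (-20) + (2) = 182; answer 182

182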